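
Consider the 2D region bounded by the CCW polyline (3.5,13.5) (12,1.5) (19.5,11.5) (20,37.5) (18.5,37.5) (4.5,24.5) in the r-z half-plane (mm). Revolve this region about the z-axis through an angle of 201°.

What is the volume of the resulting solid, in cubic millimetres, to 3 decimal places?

Profile (r,z), 6 vertices: (3.5,13.5) (12,1.5) (19.5,11.5) (20,37.5) (18.5,37.5) (4.5,24.5)
edge 0: (3.5,13.5)→(12,1.5)  cross = 3.5·1.5 − 12·13.5 = -156.7500; (r_i+r_j)·cross = 15.5·-156.7500 = -2429.6250
edge 1: (12,1.5)→(19.5,11.5)  cross = 12·11.5 − 19.5·1.5 = 108.7500; (r_i+r_j)·cross = 31.5·108.7500 = 3425.6250
edge 2: (19.5,11.5)→(20,37.5)  cross = 19.5·37.5 − 20·11.5 = 501.2500; (r_i+r_j)·cross = 39.5·501.2500 = 19799.3750
edge 3: (20,37.5)→(18.5,37.5)  cross = 20·37.5 − 18.5·37.5 = 56.2500; (r_i+r_j)·cross = 38.5·56.2500 = 2165.6250
edge 4: (18.5,37.5)→(4.5,24.5)  cross = 18.5·24.5 − 4.5·37.5 = 284.5000; (r_i+r_j)·cross = 23·284.5000 = 6543.5000
edge 5: (4.5,24.5)→(3.5,13.5)  cross = 4.5·13.5 − 3.5·24.5 = -25.0000; (r_i+r_j)·cross = 8·-25.0000 = -200.0000
Σcross = 769.0000 → A = |Σcross|/2 = 384.5000 mm²
Σ(r_i+r_j)·cross = 29304.5000 → first moment M = |Σ|/6 = 4884.0833
R_c = M/A = 4884.0833/384.5000 = 12.7024 mm
θ = 201° = 3.508112 rad
V = θ·R_c·A = 3.508112·12.7024·384.5000 = 17133.910 mm³

Volume = 17133.910 mm³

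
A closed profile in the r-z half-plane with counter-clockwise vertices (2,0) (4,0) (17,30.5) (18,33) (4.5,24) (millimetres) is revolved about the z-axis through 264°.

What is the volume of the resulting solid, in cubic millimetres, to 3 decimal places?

Volume = 6948.941 mm³

Profile (r,z), 5 vertices: (2,0) (4,0) (17,30.5) (18,33) (4.5,24)
edge 0: (2,0)→(4,0)  cross = 2·0 − 4·0 = 0.0000; (r_i+r_j)·cross = 6·0.0000 = 0.0000
edge 1: (4,0)→(17,30.5)  cross = 4·30.5 − 17·0 = 122.0000; (r_i+r_j)·cross = 21·122.0000 = 2562.0000
edge 2: (17,30.5)→(18,33)  cross = 17·33 − 18·30.5 = 12.0000; (r_i+r_j)·cross = 35·12.0000 = 420.0000
edge 3: (18,33)→(4.5,24)  cross = 18·24 − 4.5·33 = 283.5000; (r_i+r_j)·cross = 22.5·283.5000 = 6378.7500
edge 4: (4.5,24)→(2,0)  cross = 4.5·0 − 2·24 = -48.0000; (r_i+r_j)·cross = 6.5·-48.0000 = -312.0000
Σcross = 369.5000 → A = |Σcross|/2 = 184.7500 mm²
Σ(r_i+r_j)·cross = 9048.7500 → first moment M = |Σ|/6 = 1508.1250
R_c = M/A = 1508.1250/184.7500 = 8.1631 mm
θ = 264° = 4.607669 rad
V = θ·R_c·A = 4.607669·8.1631·184.7500 = 6948.941 mm³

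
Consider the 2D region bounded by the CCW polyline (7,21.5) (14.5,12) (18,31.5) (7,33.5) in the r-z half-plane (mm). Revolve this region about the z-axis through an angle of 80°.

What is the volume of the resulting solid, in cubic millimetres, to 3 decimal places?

Volume = 2632.946 mm³

Profile (r,z), 4 vertices: (7,21.5) (14.5,12) (18,31.5) (7,33.5)
edge 0: (7,21.5)→(14.5,12)  cross = 7·12 − 14.5·21.5 = -227.7500; (r_i+r_j)·cross = 21.5·-227.7500 = -4896.6250
edge 1: (14.5,12)→(18,31.5)  cross = 14.5·31.5 − 18·12 = 240.7500; (r_i+r_j)·cross = 32.5·240.7500 = 7824.3750
edge 2: (18,31.5)→(7,33.5)  cross = 18·33.5 − 7·31.5 = 382.5000; (r_i+r_j)·cross = 25·382.5000 = 9562.5000
edge 3: (7,33.5)→(7,21.5)  cross = 7·21.5 − 7·33.5 = -84.0000; (r_i+r_j)·cross = 14·-84.0000 = -1176.0000
Σcross = 311.5000 → A = |Σcross|/2 = 155.7500 mm²
Σ(r_i+r_j)·cross = 11314.2500 → first moment M = |Σ|/6 = 1885.7083
R_c = M/A = 1885.7083/155.7500 = 12.1073 mm
θ = 80° = 1.396263 rad
V = θ·R_c·A = 1.396263·12.1073·155.7500 = 2632.946 mm³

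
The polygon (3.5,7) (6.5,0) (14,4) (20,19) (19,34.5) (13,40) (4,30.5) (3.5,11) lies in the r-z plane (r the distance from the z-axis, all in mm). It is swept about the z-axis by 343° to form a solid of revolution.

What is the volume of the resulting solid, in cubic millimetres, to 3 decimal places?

Profile (r,z), 8 vertices: (3.5,7) (6.5,0) (14,4) (20,19) (19,34.5) (13,40) (4,30.5) (3.5,11)
edge 0: (3.5,7)→(6.5,0)  cross = 3.5·0 − 6.5·7 = -45.5000; (r_i+r_j)·cross = 10·-45.5000 = -455.0000
edge 1: (6.5,0)→(14,4)  cross = 6.5·4 − 14·0 = 26.0000; (r_i+r_j)·cross = 20.5·26.0000 = 533.0000
edge 2: (14,4)→(20,19)  cross = 14·19 − 20·4 = 186.0000; (r_i+r_j)·cross = 34·186.0000 = 6324.0000
edge 3: (20,19)→(19,34.5)  cross = 20·34.5 − 19·19 = 329.0000; (r_i+r_j)·cross = 39·329.0000 = 12831.0000
edge 4: (19,34.5)→(13,40)  cross = 19·40 − 13·34.5 = 311.5000; (r_i+r_j)·cross = 32·311.5000 = 9968.0000
edge 5: (13,40)→(4,30.5)  cross = 13·30.5 − 4·40 = 236.5000; (r_i+r_j)·cross = 17·236.5000 = 4020.5000
edge 6: (4,30.5)→(3.5,11)  cross = 4·11 − 3.5·30.5 = -62.7500; (r_i+r_j)·cross = 7.5·-62.7500 = -470.6250
edge 7: (3.5,11)→(3.5,7)  cross = 3.5·7 − 3.5·11 = -14.0000; (r_i+r_j)·cross = 7·-14.0000 = -98.0000
Σcross = 966.7500 → A = |Σcross|/2 = 483.3750 mm²
Σ(r_i+r_j)·cross = 32652.8750 → first moment M = |Σ|/6 = 5442.1458
R_c = M/A = 5442.1458/483.3750 = 11.2586 mm
θ = 343° = 5.986479 rad
V = θ·R_c·A = 5.986479·11.2586·483.3750 = 32579.294 mm³

Volume = 32579.294 mm³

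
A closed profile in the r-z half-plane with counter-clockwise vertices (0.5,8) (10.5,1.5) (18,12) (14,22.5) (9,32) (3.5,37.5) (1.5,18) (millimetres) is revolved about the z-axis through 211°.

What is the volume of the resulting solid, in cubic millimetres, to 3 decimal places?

Profile (r,z), 7 vertices: (0.5,8) (10.5,1.5) (18,12) (14,22.5) (9,32) (3.5,37.5) (1.5,18)
edge 0: (0.5,8)→(10.5,1.5)  cross = 0.5·1.5 − 10.5·8 = -83.2500; (r_i+r_j)·cross = 11·-83.2500 = -915.7500
edge 1: (10.5,1.5)→(18,12)  cross = 10.5·12 − 18·1.5 = 99.0000; (r_i+r_j)·cross = 28.5·99.0000 = 2821.5000
edge 2: (18,12)→(14,22.5)  cross = 18·22.5 − 14·12 = 237.0000; (r_i+r_j)·cross = 32·237.0000 = 7584.0000
edge 3: (14,22.5)→(9,32)  cross = 14·32 − 9·22.5 = 245.5000; (r_i+r_j)·cross = 23·245.5000 = 5646.5000
edge 4: (9,32)→(3.5,37.5)  cross = 9·37.5 − 3.5·32 = 225.5000; (r_i+r_j)·cross = 12.5·225.5000 = 2818.7500
edge 5: (3.5,37.5)→(1.5,18)  cross = 3.5·18 − 1.5·37.5 = 6.7500; (r_i+r_j)·cross = 5·6.7500 = 33.7500
edge 6: (1.5,18)→(0.5,8)  cross = 1.5·8 − 0.5·18 = 3.0000; (r_i+r_j)·cross = 2·3.0000 = 6.0000
Σcross = 733.5000 → A = |Σcross|/2 = 366.7500 mm²
Σ(r_i+r_j)·cross = 17994.7500 → first moment M = |Σ|/6 = 2999.1250
R_c = M/A = 2999.1250/366.7500 = 8.1776 mm
θ = 211° = 3.682645 rad
V = θ·R_c·A = 3.682645·8.1776·366.7500 = 11044.712 mm³

Volume = 11044.712 mm³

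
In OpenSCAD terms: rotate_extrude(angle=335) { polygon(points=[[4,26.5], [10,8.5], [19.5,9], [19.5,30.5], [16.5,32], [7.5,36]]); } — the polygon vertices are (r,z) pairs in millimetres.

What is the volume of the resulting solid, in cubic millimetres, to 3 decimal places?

Profile (r,z), 6 vertices: (4,26.5) (10,8.5) (19.5,9) (19.5,30.5) (16.5,32) (7.5,36)
edge 0: (4,26.5)→(10,8.5)  cross = 4·8.5 − 10·26.5 = -231.0000; (r_i+r_j)·cross = 14·-231.0000 = -3234.0000
edge 1: (10,8.5)→(19.5,9)  cross = 10·9 − 19.5·8.5 = -75.7500; (r_i+r_j)·cross = 29.5·-75.7500 = -2234.6250
edge 2: (19.5,9)→(19.5,30.5)  cross = 19.5·30.5 − 19.5·9 = 419.2500; (r_i+r_j)·cross = 39·419.2500 = 16350.7500
edge 3: (19.5,30.5)→(16.5,32)  cross = 19.5·32 − 16.5·30.5 = 120.7500; (r_i+r_j)·cross = 36·120.7500 = 4347.0000
edge 4: (16.5,32)→(7.5,36)  cross = 16.5·36 − 7.5·32 = 354.0000; (r_i+r_j)·cross = 24·354.0000 = 8496.0000
edge 5: (7.5,36)→(4,26.5)  cross = 7.5·26.5 − 4·36 = 54.7500; (r_i+r_j)·cross = 11.5·54.7500 = 629.6250
Σcross = 642.0000 → A = |Σcross|/2 = 321.0000 mm²
Σ(r_i+r_j)·cross = 24354.7500 → first moment M = |Σ|/6 = 4059.1250
R_c = M/A = 4059.1250/321.0000 = 12.6452 mm
θ = 335° = 5.846853 rad
V = θ·R_c·A = 5.846853·12.6452·321.0000 = 23733.107 mm³

Volume = 23733.107 mm³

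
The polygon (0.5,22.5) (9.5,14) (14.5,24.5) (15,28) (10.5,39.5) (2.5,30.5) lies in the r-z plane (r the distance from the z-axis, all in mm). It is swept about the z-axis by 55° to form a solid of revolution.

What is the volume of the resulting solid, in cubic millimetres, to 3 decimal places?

Profile (r,z), 6 vertices: (0.5,22.5) (9.5,14) (14.5,24.5) (15,28) (10.5,39.5) (2.5,30.5)
edge 0: (0.5,22.5)→(9.5,14)  cross = 0.5·14 − 9.5·22.5 = -206.7500; (r_i+r_j)·cross = 10·-206.7500 = -2067.5000
edge 1: (9.5,14)→(14.5,24.5)  cross = 9.5·24.5 − 14.5·14 = 29.7500; (r_i+r_j)·cross = 24·29.7500 = 714.0000
edge 2: (14.5,24.5)→(15,28)  cross = 14.5·28 − 15·24.5 = 38.5000; (r_i+r_j)·cross = 29.5·38.5000 = 1135.7500
edge 3: (15,28)→(10.5,39.5)  cross = 15·39.5 − 10.5·28 = 298.5000; (r_i+r_j)·cross = 25.5·298.5000 = 7611.7500
edge 4: (10.5,39.5)→(2.5,30.5)  cross = 10.5·30.5 − 2.5·39.5 = 221.5000; (r_i+r_j)·cross = 13·221.5000 = 2879.5000
edge 5: (2.5,30.5)→(0.5,22.5)  cross = 2.5·22.5 − 0.5·30.5 = 41.0000; (r_i+r_j)·cross = 3·41.0000 = 123.0000
Σcross = 422.5000 → A = |Σcross|/2 = 211.2500 mm²
Σ(r_i+r_j)·cross = 10396.5000 → first moment M = |Σ|/6 = 1732.7500
R_c = M/A = 1732.7500/211.2500 = 8.2024 mm
θ = 55° = 0.959931 rad
V = θ·R_c·A = 0.959931·8.2024·211.2500 = 1663.321 mm³

Volume = 1663.321 mm³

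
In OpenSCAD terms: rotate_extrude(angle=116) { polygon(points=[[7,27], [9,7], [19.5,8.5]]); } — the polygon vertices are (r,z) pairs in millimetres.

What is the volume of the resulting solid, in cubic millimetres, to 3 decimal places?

Profile (r,z), 3 vertices: (7,27) (9,7) (19.5,8.5)
edge 0: (7,27)→(9,7)  cross = 7·7 − 9·27 = -194.0000; (r_i+r_j)·cross = 16·-194.0000 = -3104.0000
edge 1: (9,7)→(19.5,8.5)  cross = 9·8.5 − 19.5·7 = -60.0000; (r_i+r_j)·cross = 28.5·-60.0000 = -1710.0000
edge 2: (19.5,8.5)→(7,27)  cross = 19.5·27 − 7·8.5 = 467.0000; (r_i+r_j)·cross = 26.5·467.0000 = 12375.5000
Σcross = 213.0000 → A = |Σcross|/2 = 106.5000 mm²
Σ(r_i+r_j)·cross = 7561.5000 → first moment M = |Σ|/6 = 1260.2500
R_c = M/A = 1260.2500/106.5000 = 11.8333 mm
θ = 116° = 2.024582 rad
V = θ·R_c·A = 2.024582·11.8333·106.5000 = 2551.479 mm³

Volume = 2551.479 mm³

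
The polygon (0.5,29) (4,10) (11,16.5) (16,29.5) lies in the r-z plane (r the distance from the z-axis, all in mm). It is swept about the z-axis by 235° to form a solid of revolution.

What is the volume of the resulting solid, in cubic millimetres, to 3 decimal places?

Profile (r,z), 4 vertices: (0.5,29) (4,10) (11,16.5) (16,29.5)
edge 0: (0.5,29)→(4,10)  cross = 0.5·10 − 4·29 = -111.0000; (r_i+r_j)·cross = 4.5·-111.0000 = -499.5000
edge 1: (4,10)→(11,16.5)  cross = 4·16.5 − 11·10 = -44.0000; (r_i+r_j)·cross = 15·-44.0000 = -660.0000
edge 2: (11,16.5)→(16,29.5)  cross = 11·29.5 − 16·16.5 = 60.5000; (r_i+r_j)·cross = 27·60.5000 = 1633.5000
edge 3: (16,29.5)→(0.5,29)  cross = 16·29 − 0.5·29.5 = 449.2500; (r_i+r_j)·cross = 16.5·449.2500 = 7412.6250
Σcross = 354.7500 → A = |Σcross|/2 = 177.3750 mm²
Σ(r_i+r_j)·cross = 7886.6250 → first moment M = |Σ|/6 = 1314.4375
R_c = M/A = 1314.4375/177.3750 = 7.4105 mm
θ = 235° = 4.101524 rad
V = θ·R_c·A = 4.101524·7.4105·177.3750 = 5391.197 mm³

Volume = 5391.197 mm³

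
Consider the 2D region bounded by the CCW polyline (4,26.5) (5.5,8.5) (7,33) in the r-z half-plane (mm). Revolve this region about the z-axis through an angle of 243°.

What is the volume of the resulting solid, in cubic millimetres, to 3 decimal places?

Volume = 743.527 mm³

Profile (r,z), 3 vertices: (4,26.5) (5.5,8.5) (7,33)
edge 0: (4,26.5)→(5.5,8.5)  cross = 4·8.5 − 5.5·26.5 = -111.7500; (r_i+r_j)·cross = 9.5·-111.7500 = -1061.6250
edge 1: (5.5,8.5)→(7,33)  cross = 5.5·33 − 7·8.5 = 122.0000; (r_i+r_j)·cross = 12.5·122.0000 = 1525.0000
edge 2: (7,33)→(4,26.5)  cross = 7·26.5 − 4·33 = 53.5000; (r_i+r_j)·cross = 11·53.5000 = 588.5000
Σcross = 63.7500 → A = |Σcross|/2 = 31.8750 mm²
Σ(r_i+r_j)·cross = 1051.8750 → first moment M = |Σ|/6 = 175.3125
R_c = M/A = 175.3125/31.8750 = 5.5000 mm
θ = 243° = 4.241150 rad
V = θ·R_c·A = 4.241150·5.5000·31.8750 = 743.527 mm³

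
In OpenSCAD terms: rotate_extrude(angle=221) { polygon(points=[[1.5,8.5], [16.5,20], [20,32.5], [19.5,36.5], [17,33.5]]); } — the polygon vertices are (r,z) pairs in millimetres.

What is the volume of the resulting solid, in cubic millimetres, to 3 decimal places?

Volume = 6254.735 mm³

Profile (r,z), 5 vertices: (1.5,8.5) (16.5,20) (20,32.5) (19.5,36.5) (17,33.5)
edge 0: (1.5,8.5)→(16.5,20)  cross = 1.5·20 − 16.5·8.5 = -110.2500; (r_i+r_j)·cross = 18·-110.2500 = -1984.5000
edge 1: (16.5,20)→(20,32.5)  cross = 16.5·32.5 − 20·20 = 136.2500; (r_i+r_j)·cross = 36.5·136.2500 = 4973.1250
edge 2: (20,32.5)→(19.5,36.5)  cross = 20·36.5 − 19.5·32.5 = 96.2500; (r_i+r_j)·cross = 39.5·96.2500 = 3801.8750
edge 3: (19.5,36.5)→(17,33.5)  cross = 19.5·33.5 − 17·36.5 = 32.7500; (r_i+r_j)·cross = 36.5·32.7500 = 1195.3750
edge 4: (17,33.5)→(1.5,8.5)  cross = 17·8.5 − 1.5·33.5 = 94.2500; (r_i+r_j)·cross = 18.5·94.2500 = 1743.6250
Σcross = 249.2500 → A = |Σcross|/2 = 124.6250 mm²
Σ(r_i+r_j)·cross = 9729.5000 → first moment M = |Σ|/6 = 1621.5833
R_c = M/A = 1621.5833/124.6250 = 13.0117 mm
θ = 221° = 3.857178 rad
V = θ·R_c·A = 3.857178·13.0117·124.6250 = 6254.735 mm³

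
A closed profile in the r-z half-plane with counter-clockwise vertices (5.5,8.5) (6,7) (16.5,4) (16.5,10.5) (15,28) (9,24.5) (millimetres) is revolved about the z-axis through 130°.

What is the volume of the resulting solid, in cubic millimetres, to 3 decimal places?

Volume = 4861.509 mm³

Profile (r,z), 6 vertices: (5.5,8.5) (6,7) (16.5,4) (16.5,10.5) (15,28) (9,24.5)
edge 0: (5.5,8.5)→(6,7)  cross = 5.5·7 − 6·8.5 = -12.5000; (r_i+r_j)·cross = 11.5·-12.5000 = -143.7500
edge 1: (6,7)→(16.5,4)  cross = 6·4 − 16.5·7 = -91.5000; (r_i+r_j)·cross = 22.5·-91.5000 = -2058.7500
edge 2: (16.5,4)→(16.5,10.5)  cross = 16.5·10.5 − 16.5·4 = 107.2500; (r_i+r_j)·cross = 33·107.2500 = 3539.2500
edge 3: (16.5,10.5)→(15,28)  cross = 16.5·28 − 15·10.5 = 304.5000; (r_i+r_j)·cross = 31.5·304.5000 = 9591.7500
edge 4: (15,28)→(9,24.5)  cross = 15·24.5 − 9·28 = 115.5000; (r_i+r_j)·cross = 24·115.5000 = 2772.0000
edge 5: (9,24.5)→(5.5,8.5)  cross = 9·8.5 − 5.5·24.5 = -58.2500; (r_i+r_j)·cross = 14.5·-58.2500 = -844.6250
Σcross = 365.0000 → A = |Σcross|/2 = 182.5000 mm²
Σ(r_i+r_j)·cross = 12855.8750 → first moment M = |Σ|/6 = 2142.6458
R_c = M/A = 2142.6458/182.5000 = 11.7405 mm
θ = 130° = 2.268928 rad
V = θ·R_c·A = 2.268928·11.7405·182.5000 = 4861.509 mm³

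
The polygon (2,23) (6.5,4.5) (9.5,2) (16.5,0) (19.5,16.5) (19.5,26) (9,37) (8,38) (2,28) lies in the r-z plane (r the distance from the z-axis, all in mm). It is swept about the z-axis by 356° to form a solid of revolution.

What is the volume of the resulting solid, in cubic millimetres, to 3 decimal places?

Profile (r,z), 9 vertices: (2,23) (6.5,4.5) (9.5,2) (16.5,0) (19.5,16.5) (19.5,26) (9,37) (8,38) (2,28)
edge 0: (2,23)→(6.5,4.5)  cross = 2·4.5 − 6.5·23 = -140.5000; (r_i+r_j)·cross = 8.5·-140.5000 = -1194.2500
edge 1: (6.5,4.5)→(9.5,2)  cross = 6.5·2 − 9.5·4.5 = -29.7500; (r_i+r_j)·cross = 16·-29.7500 = -476.0000
edge 2: (9.5,2)→(16.5,0)  cross = 9.5·0 − 16.5·2 = -33.0000; (r_i+r_j)·cross = 26·-33.0000 = -858.0000
edge 3: (16.5,0)→(19.5,16.5)  cross = 16.5·16.5 − 19.5·0 = 272.2500; (r_i+r_j)·cross = 36·272.2500 = 9801.0000
edge 4: (19.5,16.5)→(19.5,26)  cross = 19.5·26 − 19.5·16.5 = 185.2500; (r_i+r_j)·cross = 39·185.2500 = 7224.7500
edge 5: (19.5,26)→(9,37)  cross = 19.5·37 − 9·26 = 487.5000; (r_i+r_j)·cross = 28.5·487.5000 = 13893.7500
edge 6: (9,37)→(8,38)  cross = 9·38 − 8·37 = 46.0000; (r_i+r_j)·cross = 17·46.0000 = 782.0000
edge 7: (8,38)→(2,28)  cross = 8·28 − 2·38 = 148.0000; (r_i+r_j)·cross = 10·148.0000 = 1480.0000
edge 8: (2,28)→(2,23)  cross = 2·23 − 2·28 = -10.0000; (r_i+r_j)·cross = 4·-10.0000 = -40.0000
Σcross = 925.7500 → A = |Σcross|/2 = 462.8750 mm²
Σ(r_i+r_j)·cross = 30613.2500 → first moment M = |Σ|/6 = 5102.2083
R_c = M/A = 5102.2083/462.8750 = 11.0229 mm
θ = 356° = 6.213372 rad
V = θ·R_c·A = 6.213372·11.0229·462.8750 = 31701.919 mm³

Volume = 31701.919 mm³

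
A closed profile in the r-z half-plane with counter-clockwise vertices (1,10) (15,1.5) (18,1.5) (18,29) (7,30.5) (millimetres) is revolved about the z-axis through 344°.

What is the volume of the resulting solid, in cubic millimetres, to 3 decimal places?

Volume = 24277.402 mm³

Profile (r,z), 5 vertices: (1,10) (15,1.5) (18,1.5) (18,29) (7,30.5)
edge 0: (1,10)→(15,1.5)  cross = 1·1.5 − 15·10 = -148.5000; (r_i+r_j)·cross = 16·-148.5000 = -2376.0000
edge 1: (15,1.5)→(18,1.5)  cross = 15·1.5 − 18·1.5 = -4.5000; (r_i+r_j)·cross = 33·-4.5000 = -148.5000
edge 2: (18,1.5)→(18,29)  cross = 18·29 − 18·1.5 = 495.0000; (r_i+r_j)·cross = 36·495.0000 = 17820.0000
edge 3: (18,29)→(7,30.5)  cross = 18·30.5 − 7·29 = 346.0000; (r_i+r_j)·cross = 25·346.0000 = 8650.0000
edge 4: (7,30.5)→(1,10)  cross = 7·10 − 1·30.5 = 39.5000; (r_i+r_j)·cross = 8·39.5000 = 316.0000
Σcross = 727.5000 → A = |Σcross|/2 = 363.7500 mm²
Σ(r_i+r_j)·cross = 24261.5000 → first moment M = |Σ|/6 = 4043.5833
R_c = M/A = 4043.5833/363.7500 = 11.1164 mm
θ = 344° = 6.003933 rad
V = θ·R_c·A = 6.003933·11.1164·363.7500 = 24277.402 mm³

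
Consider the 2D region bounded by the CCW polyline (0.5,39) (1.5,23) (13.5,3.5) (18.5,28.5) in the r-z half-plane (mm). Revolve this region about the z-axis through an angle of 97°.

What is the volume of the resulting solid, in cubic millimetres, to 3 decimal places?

Volume = 5362.480 mm³

Profile (r,z), 4 vertices: (0.5,39) (1.5,23) (13.5,3.5) (18.5,28.5)
edge 0: (0.5,39)→(1.5,23)  cross = 0.5·23 − 1.5·39 = -47.0000; (r_i+r_j)·cross = 2·-47.0000 = -94.0000
edge 1: (1.5,23)→(13.5,3.5)  cross = 1.5·3.5 − 13.5·23 = -305.2500; (r_i+r_j)·cross = 15·-305.2500 = -4578.7500
edge 2: (13.5,3.5)→(18.5,28.5)  cross = 13.5·28.5 − 18.5·3.5 = 320.0000; (r_i+r_j)·cross = 32·320.0000 = 10240.0000
edge 3: (18.5,28.5)→(0.5,39)  cross = 18.5·39 − 0.5·28.5 = 707.2500; (r_i+r_j)·cross = 19·707.2500 = 13437.7500
Σcross = 675.0000 → A = |Σcross|/2 = 337.5000 mm²
Σ(r_i+r_j)·cross = 19005.0000 → first moment M = |Σ|/6 = 3167.5000
R_c = M/A = 3167.5000/337.5000 = 9.3852 mm
θ = 97° = 1.692969 rad
V = θ·R_c·A = 1.692969·9.3852·337.5000 = 5362.480 mm³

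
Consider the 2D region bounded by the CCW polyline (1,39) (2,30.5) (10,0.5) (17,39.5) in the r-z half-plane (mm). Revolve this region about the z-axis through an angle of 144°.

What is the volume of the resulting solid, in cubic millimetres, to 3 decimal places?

Profile (r,z), 4 vertices: (1,39) (2,30.5) (10,0.5) (17,39.5)
edge 0: (1,39)→(2,30.5)  cross = 1·30.5 − 2·39 = -47.5000; (r_i+r_j)·cross = 3·-47.5000 = -142.5000
edge 1: (2,30.5)→(10,0.5)  cross = 2·0.5 − 10·30.5 = -304.0000; (r_i+r_j)·cross = 12·-304.0000 = -3648.0000
edge 2: (10,0.5)→(17,39.5)  cross = 10·39.5 − 17·0.5 = 386.5000; (r_i+r_j)·cross = 27·386.5000 = 10435.5000
edge 3: (17,39.5)→(1,39)  cross = 17·39 − 1·39.5 = 623.5000; (r_i+r_j)·cross = 18·623.5000 = 11223.0000
Σcross = 658.5000 → A = |Σcross|/2 = 329.2500 mm²
Σ(r_i+r_j)·cross = 17868.0000 → first moment M = |Σ|/6 = 2978.0000
R_c = M/A = 2978.0000/329.2500 = 9.0448 mm
θ = 144° = 2.513274 rad
V = θ·R_c·A = 2.513274·9.0448·329.2500 = 7484.530 mm³

Volume = 7484.530 mm³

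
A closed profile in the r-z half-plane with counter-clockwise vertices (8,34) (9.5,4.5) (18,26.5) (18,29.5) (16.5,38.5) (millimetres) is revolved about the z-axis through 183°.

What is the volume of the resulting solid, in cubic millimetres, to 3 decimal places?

Volume = 7948.284 mm³

Profile (r,z), 5 vertices: (8,34) (9.5,4.5) (18,26.5) (18,29.5) (16.5,38.5)
edge 0: (8,34)→(9.5,4.5)  cross = 8·4.5 − 9.5·34 = -287.0000; (r_i+r_j)·cross = 17.5·-287.0000 = -5022.5000
edge 1: (9.5,4.5)→(18,26.5)  cross = 9.5·26.5 − 18·4.5 = 170.7500; (r_i+r_j)·cross = 27.5·170.7500 = 4695.6250
edge 2: (18,26.5)→(18,29.5)  cross = 18·29.5 − 18·26.5 = 54.0000; (r_i+r_j)·cross = 36·54.0000 = 1944.0000
edge 3: (18,29.5)→(16.5,38.5)  cross = 18·38.5 − 16.5·29.5 = 206.2500; (r_i+r_j)·cross = 34.5·206.2500 = 7115.6250
edge 4: (16.5,38.5)→(8,34)  cross = 16.5·34 − 8·38.5 = 253.0000; (r_i+r_j)·cross = 24.5·253.0000 = 6198.5000
Σcross = 397.0000 → A = |Σcross|/2 = 198.5000 mm²
Σ(r_i+r_j)·cross = 14931.2500 → first moment M = |Σ|/6 = 2488.5417
R_c = M/A = 2488.5417/198.5000 = 12.5367 mm
θ = 183° = 3.193953 rad
V = θ·R_c·A = 3.193953·12.5367·198.5000 = 7948.284 mm³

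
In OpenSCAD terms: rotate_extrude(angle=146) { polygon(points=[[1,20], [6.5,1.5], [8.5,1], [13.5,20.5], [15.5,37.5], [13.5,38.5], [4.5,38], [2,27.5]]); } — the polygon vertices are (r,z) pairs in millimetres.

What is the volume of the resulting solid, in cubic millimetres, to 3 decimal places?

Profile (r,z), 8 vertices: (1,20) (6.5,1.5) (8.5,1) (13.5,20.5) (15.5,37.5) (13.5,38.5) (4.5,38) (2,27.5)
edge 0: (1,20)→(6.5,1.5)  cross = 1·1.5 − 6.5·20 = -128.5000; (r_i+r_j)·cross = 7.5·-128.5000 = -963.7500
edge 1: (6.5,1.5)→(8.5,1)  cross = 6.5·1 − 8.5·1.5 = -6.2500; (r_i+r_j)·cross = 15·-6.2500 = -93.7500
edge 2: (8.5,1)→(13.5,20.5)  cross = 8.5·20.5 − 13.5·1 = 160.7500; (r_i+r_j)·cross = 22·160.7500 = 3536.5000
edge 3: (13.5,20.5)→(15.5,37.5)  cross = 13.5·37.5 − 15.5·20.5 = 188.5000; (r_i+r_j)·cross = 29·188.5000 = 5466.5000
edge 4: (15.5,37.5)→(13.5,38.5)  cross = 15.5·38.5 − 13.5·37.5 = 90.5000; (r_i+r_j)·cross = 29·90.5000 = 2624.5000
edge 5: (13.5,38.5)→(4.5,38)  cross = 13.5·38 − 4.5·38.5 = 339.7500; (r_i+r_j)·cross = 18·339.7500 = 6115.5000
edge 6: (4.5,38)→(2,27.5)  cross = 4.5·27.5 − 2·38 = 47.7500; (r_i+r_j)·cross = 6.5·47.7500 = 310.3750
edge 7: (2,27.5)→(1,20)  cross = 2·20 − 1·27.5 = 12.5000; (r_i+r_j)·cross = 3·12.5000 = 37.5000
Σcross = 705.0000 → A = |Σcross|/2 = 352.5000 mm²
Σ(r_i+r_j)·cross = 17033.3750 → first moment M = |Σ|/6 = 2838.8958
R_c = M/A = 2838.8958/352.5000 = 8.0536 mm
θ = 146° = 2.548181 rad
V = θ·R_c·A = 2.548181·8.0536·352.5000 = 7234.020 mm³

Volume = 7234.020 mm³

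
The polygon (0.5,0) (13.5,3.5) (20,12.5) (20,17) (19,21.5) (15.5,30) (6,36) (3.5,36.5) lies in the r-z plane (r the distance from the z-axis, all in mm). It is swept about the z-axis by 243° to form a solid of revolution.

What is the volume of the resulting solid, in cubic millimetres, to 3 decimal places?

Volume = 19941.181 mm³

Profile (r,z), 8 vertices: (0.5,0) (13.5,3.5) (20,12.5) (20,17) (19,21.5) (15.5,30) (6,36) (3.5,36.5)
edge 0: (0.5,0)→(13.5,3.5)  cross = 0.5·3.5 − 13.5·0 = 1.7500; (r_i+r_j)·cross = 14·1.7500 = 24.5000
edge 1: (13.5,3.5)→(20,12.5)  cross = 13.5·12.5 − 20·3.5 = 98.7500; (r_i+r_j)·cross = 33.5·98.7500 = 3308.1250
edge 2: (20,12.5)→(20,17)  cross = 20·17 − 20·12.5 = 90.0000; (r_i+r_j)·cross = 40·90.0000 = 3600.0000
edge 3: (20,17)→(19,21.5)  cross = 20·21.5 − 19·17 = 107.0000; (r_i+r_j)·cross = 39·107.0000 = 4173.0000
edge 4: (19,21.5)→(15.5,30)  cross = 19·30 − 15.5·21.5 = 236.7500; (r_i+r_j)·cross = 34.5·236.7500 = 8167.8750
edge 5: (15.5,30)→(6,36)  cross = 15.5·36 − 6·30 = 378.0000; (r_i+r_j)·cross = 21.5·378.0000 = 8127.0000
edge 6: (6,36)→(3.5,36.5)  cross = 6·36.5 − 3.5·36 = 93.0000; (r_i+r_j)·cross = 9.5·93.0000 = 883.5000
edge 7: (3.5,36.5)→(0.5,0)  cross = 3.5·0 − 0.5·36.5 = -18.2500; (r_i+r_j)·cross = 4·-18.2500 = -73.0000
Σcross = 987.0000 → A = |Σcross|/2 = 493.5000 mm²
Σ(r_i+r_j)·cross = 28211.0000 → first moment M = |Σ|/6 = 4701.8333
R_c = M/A = 4701.8333/493.5000 = 9.5275 mm
θ = 243° = 4.241150 rad
V = θ·R_c·A = 4.241150·9.5275·493.5000 = 19941.181 mm³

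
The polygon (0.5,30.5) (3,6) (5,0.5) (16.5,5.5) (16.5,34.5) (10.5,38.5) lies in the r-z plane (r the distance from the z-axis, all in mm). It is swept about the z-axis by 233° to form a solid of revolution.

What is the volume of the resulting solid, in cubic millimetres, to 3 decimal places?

Profile (r,z), 6 vertices: (0.5,30.5) (3,6) (5,0.5) (16.5,5.5) (16.5,34.5) (10.5,38.5)
edge 0: (0.5,30.5)→(3,6)  cross = 0.5·6 − 3·30.5 = -88.5000; (r_i+r_j)·cross = 3.5·-88.5000 = -309.7500
edge 1: (3,6)→(5,0.5)  cross = 3·0.5 − 5·6 = -28.5000; (r_i+r_j)·cross = 8·-28.5000 = -228.0000
edge 2: (5,0.5)→(16.5,5.5)  cross = 5·5.5 − 16.5·0.5 = 19.2500; (r_i+r_j)·cross = 21.5·19.2500 = 413.8750
edge 3: (16.5,5.5)→(16.5,34.5)  cross = 16.5·34.5 − 16.5·5.5 = 478.5000; (r_i+r_j)·cross = 33·478.5000 = 15790.5000
edge 4: (16.5,34.5)→(10.5,38.5)  cross = 16.5·38.5 − 10.5·34.5 = 273.0000; (r_i+r_j)·cross = 27·273.0000 = 7371.0000
edge 5: (10.5,38.5)→(0.5,30.5)  cross = 10.5·30.5 − 0.5·38.5 = 301.0000; (r_i+r_j)·cross = 11·301.0000 = 3311.0000
Σcross = 954.7500 → A = |Σcross|/2 = 477.3750 mm²
Σ(r_i+r_j)·cross = 26348.6250 → first moment M = |Σ|/6 = 4391.4375
R_c = M/A = 4391.4375/477.3750 = 9.1991 mm
θ = 233° = 4.066617 rad
V = θ·R_c·A = 4.066617·9.1991·477.3750 = 17858.295 mm³

Volume = 17858.295 mm³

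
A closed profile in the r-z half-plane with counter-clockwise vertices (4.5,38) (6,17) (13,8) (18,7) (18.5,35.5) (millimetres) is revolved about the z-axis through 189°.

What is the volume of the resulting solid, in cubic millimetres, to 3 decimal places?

Profile (r,z), 5 vertices: (4.5,38) (6,17) (13,8) (18,7) (18.5,35.5)
edge 0: (4.5,38)→(6,17)  cross = 4.5·17 − 6·38 = -151.5000; (r_i+r_j)·cross = 10.5·-151.5000 = -1590.7500
edge 1: (6,17)→(13,8)  cross = 6·8 − 13·17 = -173.0000; (r_i+r_j)·cross = 19·-173.0000 = -3287.0000
edge 2: (13,8)→(18,7)  cross = 13·7 − 18·8 = -53.0000; (r_i+r_j)·cross = 31·-53.0000 = -1643.0000
edge 3: (18,7)→(18.5,35.5)  cross = 18·35.5 − 18.5·7 = 509.5000; (r_i+r_j)·cross = 36.5·509.5000 = 18596.7500
edge 4: (18.5,35.5)→(4.5,38)  cross = 18.5·38 − 4.5·35.5 = 543.2500; (r_i+r_j)·cross = 23·543.2500 = 12494.7500
Σcross = 675.2500 → A = |Σcross|/2 = 337.6250 mm²
Σ(r_i+r_j)·cross = 24570.7500 → first moment M = |Σ|/6 = 4095.1250
R_c = M/A = 4095.1250/337.6250 = 12.1292 mm
θ = 189° = 3.298672 rad
V = θ·R_c·A = 3.298672·12.1292·337.6250 = 13508.475 mm³

Volume = 13508.475 mm³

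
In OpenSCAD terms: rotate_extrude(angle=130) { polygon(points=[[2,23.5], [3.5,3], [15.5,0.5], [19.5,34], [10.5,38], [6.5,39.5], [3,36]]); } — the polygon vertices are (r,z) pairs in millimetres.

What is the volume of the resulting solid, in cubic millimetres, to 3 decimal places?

Profile (r,z), 7 vertices: (2,23.5) (3.5,3) (15.5,0.5) (19.5,34) (10.5,38) (6.5,39.5) (3,36)
edge 0: (2,23.5)→(3.5,3)  cross = 2·3 − 3.5·23.5 = -76.2500; (r_i+r_j)·cross = 5.5·-76.2500 = -419.3750
edge 1: (3.5,3)→(15.5,0.5)  cross = 3.5·0.5 − 15.5·3 = -44.7500; (r_i+r_j)·cross = 19·-44.7500 = -850.2500
edge 2: (15.5,0.5)→(19.5,34)  cross = 15.5·34 − 19.5·0.5 = 517.2500; (r_i+r_j)·cross = 35·517.2500 = 18103.7500
edge 3: (19.5,34)→(10.5,38)  cross = 19.5·38 − 10.5·34 = 384.0000; (r_i+r_j)·cross = 30·384.0000 = 11520.0000
edge 4: (10.5,38)→(6.5,39.5)  cross = 10.5·39.5 − 6.5·38 = 167.7500; (r_i+r_j)·cross = 17·167.7500 = 2851.7500
edge 5: (6.5,39.5)→(3,36)  cross = 6.5·36 − 3·39.5 = 115.5000; (r_i+r_j)·cross = 9.5·115.5000 = 1097.2500
edge 6: (3,36)→(2,23.5)  cross = 3·23.5 − 2·36 = -1.5000; (r_i+r_j)·cross = 5·-1.5000 = -7.5000
Σcross = 1062.0000 → A = |Σcross|/2 = 531.0000 mm²
Σ(r_i+r_j)·cross = 32295.6250 → first moment M = |Σ|/6 = 5382.6042
R_c = M/A = 5382.6042/531.0000 = 10.1367 mm
θ = 130° = 2.268928 rad
V = θ·R_c·A = 2.268928·10.1367·531.0000 = 12212.741 mm³

Volume = 12212.741 mm³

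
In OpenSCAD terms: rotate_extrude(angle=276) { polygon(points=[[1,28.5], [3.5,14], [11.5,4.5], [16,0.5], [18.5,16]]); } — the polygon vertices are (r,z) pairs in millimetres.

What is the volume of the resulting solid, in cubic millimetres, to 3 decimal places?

Profile (r,z), 5 vertices: (1,28.5) (3.5,14) (11.5,4.5) (16,0.5) (18.5,16)
edge 0: (1,28.5)→(3.5,14)  cross = 1·14 − 3.5·28.5 = -85.7500; (r_i+r_j)·cross = 4.5·-85.7500 = -385.8750
edge 1: (3.5,14)→(11.5,4.5)  cross = 3.5·4.5 − 11.5·14 = -145.2500; (r_i+r_j)·cross = 15·-145.2500 = -2178.7500
edge 2: (11.5,4.5)→(16,0.5)  cross = 11.5·0.5 − 16·4.5 = -66.2500; (r_i+r_j)·cross = 27.5·-66.2500 = -1821.8750
edge 3: (16,0.5)→(18.5,16)  cross = 16·16 − 18.5·0.5 = 246.7500; (r_i+r_j)·cross = 34.5·246.7500 = 8512.8750
edge 4: (18.5,16)→(1,28.5)  cross = 18.5·28.5 − 1·16 = 511.2500; (r_i+r_j)·cross = 19.5·511.2500 = 9969.3750
Σcross = 460.7500 → A = |Σcross|/2 = 230.3750 mm²
Σ(r_i+r_j)·cross = 14095.7500 → first moment M = |Σ|/6 = 2349.2917
R_c = M/A = 2349.2917/230.3750 = 10.1977 mm
θ = 276° = 4.817109 rad
V = θ·R_c·A = 4.817109·10.1977·230.3750 = 11316.793 mm³

Volume = 11316.793 mm³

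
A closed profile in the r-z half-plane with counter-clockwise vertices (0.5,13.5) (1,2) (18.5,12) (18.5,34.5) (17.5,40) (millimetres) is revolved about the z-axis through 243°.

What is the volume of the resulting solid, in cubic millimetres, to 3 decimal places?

Volume = 16747.241 mm³

Profile (r,z), 5 vertices: (0.5,13.5) (1,2) (18.5,12) (18.5,34.5) (17.5,40)
edge 0: (0.5,13.5)→(1,2)  cross = 0.5·2 − 1·13.5 = -12.5000; (r_i+r_j)·cross = 1.5·-12.5000 = -18.7500
edge 1: (1,2)→(18.5,12)  cross = 1·12 − 18.5·2 = -25.0000; (r_i+r_j)·cross = 19.5·-25.0000 = -487.5000
edge 2: (18.5,12)→(18.5,34.5)  cross = 18.5·34.5 − 18.5·12 = 416.2500; (r_i+r_j)·cross = 37·416.2500 = 15401.2500
edge 3: (18.5,34.5)→(17.5,40)  cross = 18.5·40 − 17.5·34.5 = 136.2500; (r_i+r_j)·cross = 36·136.2500 = 4905.0000
edge 4: (17.5,40)→(0.5,13.5)  cross = 17.5·13.5 − 0.5·40 = 216.2500; (r_i+r_j)·cross = 18·216.2500 = 3892.5000
Σcross = 731.2500 → A = |Σcross|/2 = 365.6250 mm²
Σ(r_i+r_j)·cross = 23692.5000 → first moment M = |Σ|/6 = 3948.7500
R_c = M/A = 3948.7500/365.6250 = 10.8000 mm
θ = 243° = 4.241150 rad
V = θ·R_c·A = 4.241150·10.8000·365.6250 = 16747.241 mm³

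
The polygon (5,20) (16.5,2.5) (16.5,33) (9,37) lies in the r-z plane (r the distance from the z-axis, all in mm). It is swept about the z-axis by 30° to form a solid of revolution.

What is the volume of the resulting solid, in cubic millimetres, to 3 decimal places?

Profile (r,z), 4 vertices: (5,20) (16.5,2.5) (16.5,33) (9,37)
edge 0: (5,20)→(16.5,2.5)  cross = 5·2.5 − 16.5·20 = -317.5000; (r_i+r_j)·cross = 21.5·-317.5000 = -6826.2500
edge 1: (16.5,2.5)→(16.5,33)  cross = 16.5·33 − 16.5·2.5 = 503.2500; (r_i+r_j)·cross = 33·503.2500 = 16607.2500
edge 2: (16.5,33)→(9,37)  cross = 16.5·37 − 9·33 = 313.5000; (r_i+r_j)·cross = 25.5·313.5000 = 7994.2500
edge 3: (9,37)→(5,20)  cross = 9·20 − 5·37 = -5.0000; (r_i+r_j)·cross = 14·-5.0000 = -70.0000
Σcross = 494.2500 → A = |Σcross|/2 = 247.1250 mm²
Σ(r_i+r_j)·cross = 17705.2500 → first moment M = |Σ|/6 = 2950.8750
R_c = M/A = 2950.8750/247.1250 = 11.9408 mm
θ = 30° = 0.523599 rad
V = θ·R_c·A = 0.523599·11.9408·247.1250 = 1545.075 mm³

Volume = 1545.075 mm³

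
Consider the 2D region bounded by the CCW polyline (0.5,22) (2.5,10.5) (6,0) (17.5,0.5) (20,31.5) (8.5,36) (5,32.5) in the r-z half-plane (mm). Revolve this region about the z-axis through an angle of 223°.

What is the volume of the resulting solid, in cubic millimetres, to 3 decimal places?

Profile (r,z), 7 vertices: (0.5,22) (2.5,10.5) (6,0) (17.5,0.5) (20,31.5) (8.5,36) (5,32.5)
edge 0: (0.5,22)→(2.5,10.5)  cross = 0.5·10.5 − 2.5·22 = -49.7500; (r_i+r_j)·cross = 3·-49.7500 = -149.2500
edge 1: (2.5,10.5)→(6,0)  cross = 2.5·0 − 6·10.5 = -63.0000; (r_i+r_j)·cross = 8.5·-63.0000 = -535.5000
edge 2: (6,0)→(17.5,0.5)  cross = 6·0.5 − 17.5·0 = 3.0000; (r_i+r_j)·cross = 23.5·3.0000 = 70.5000
edge 3: (17.5,0.5)→(20,31.5)  cross = 17.5·31.5 − 20·0.5 = 541.2500; (r_i+r_j)·cross = 37.5·541.2500 = 20296.8750
edge 4: (20,31.5)→(8.5,36)  cross = 20·36 − 8.5·31.5 = 452.2500; (r_i+r_j)·cross = 28.5·452.2500 = 12889.1250
edge 5: (8.5,36)→(5,32.5)  cross = 8.5·32.5 − 5·36 = 96.2500; (r_i+r_j)·cross = 13.5·96.2500 = 1299.3750
edge 6: (5,32.5)→(0.5,22)  cross = 5·22 − 0.5·32.5 = 93.7500; (r_i+r_j)·cross = 5.5·93.7500 = 515.6250
Σcross = 1073.7500 → A = |Σcross|/2 = 536.8750 mm²
Σ(r_i+r_j)·cross = 34386.7500 → first moment M = |Σ|/6 = 5731.1250
R_c = M/A = 5731.1250/536.8750 = 10.6750 mm
θ = 223° = 3.892084 rad
V = θ·R_c·A = 3.892084·10.6750·536.8750 = 22306.021 mm³

Volume = 22306.021 mm³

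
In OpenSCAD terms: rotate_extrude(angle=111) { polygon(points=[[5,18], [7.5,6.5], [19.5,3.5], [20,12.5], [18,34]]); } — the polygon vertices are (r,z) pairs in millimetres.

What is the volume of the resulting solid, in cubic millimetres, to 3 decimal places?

Profile (r,z), 5 vertices: (5,18) (7.5,6.5) (19.5,3.5) (20,12.5) (18,34)
edge 0: (5,18)→(7.5,6.5)  cross = 5·6.5 − 7.5·18 = -102.5000; (r_i+r_j)·cross = 12.5·-102.5000 = -1281.2500
edge 1: (7.5,6.5)→(19.5,3.5)  cross = 7.5·3.5 − 19.5·6.5 = -100.5000; (r_i+r_j)·cross = 27·-100.5000 = -2713.5000
edge 2: (19.5,3.5)→(20,12.5)  cross = 19.5·12.5 − 20·3.5 = 173.7500; (r_i+r_j)·cross = 39.5·173.7500 = 6863.1250
edge 3: (20,12.5)→(18,34)  cross = 20·34 − 18·12.5 = 455.0000; (r_i+r_j)·cross = 38·455.0000 = 17290.0000
edge 4: (18,34)→(5,18)  cross = 18·18 − 5·34 = 154.0000; (r_i+r_j)·cross = 23·154.0000 = 3542.0000
Σcross = 579.7500 → A = |Σcross|/2 = 289.8750 mm²
Σ(r_i+r_j)·cross = 23700.3750 → first moment M = |Σ|/6 = 3950.0625
R_c = M/A = 3950.0625/289.8750 = 13.6268 mm
θ = 111° = 1.937315 rad
V = θ·R_c·A = 1.937315·13.6268·289.8750 = 7652.517 mm³

Volume = 7652.517 mm³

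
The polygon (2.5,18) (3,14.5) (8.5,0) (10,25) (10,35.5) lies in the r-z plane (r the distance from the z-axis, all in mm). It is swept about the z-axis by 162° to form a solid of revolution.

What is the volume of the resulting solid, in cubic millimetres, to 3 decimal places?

Profile (r,z), 5 vertices: (2.5,18) (3,14.5) (8.5,0) (10,25) (10,35.5)
edge 0: (2.5,18)→(3,14.5)  cross = 2.5·14.5 − 3·18 = -17.7500; (r_i+r_j)·cross = 5.5·-17.7500 = -97.6250
edge 1: (3,14.5)→(8.5,0)  cross = 3·0 − 8.5·14.5 = -123.2500; (r_i+r_j)·cross = 11.5·-123.2500 = -1417.3750
edge 2: (8.5,0)→(10,25)  cross = 8.5·25 − 10·0 = 212.5000; (r_i+r_j)·cross = 18.5·212.5000 = 3931.2500
edge 3: (10,25)→(10,35.5)  cross = 10·35.5 − 10·25 = 105.0000; (r_i+r_j)·cross = 20·105.0000 = 2100.0000
edge 4: (10,35.5)→(2.5,18)  cross = 10·18 − 2.5·35.5 = 91.2500; (r_i+r_j)·cross = 12.5·91.2500 = 1140.6250
Σcross = 267.7500 → A = |Σcross|/2 = 133.8750 mm²
Σ(r_i+r_j)·cross = 5656.8750 → first moment M = |Σ|/6 = 942.8125
R_c = M/A = 942.8125/133.8750 = 7.0425 mm
θ = 162° = 2.827433 rad
V = θ·R_c·A = 2.827433·7.0425·133.8750 = 2665.740 mm³

Volume = 2665.740 mm³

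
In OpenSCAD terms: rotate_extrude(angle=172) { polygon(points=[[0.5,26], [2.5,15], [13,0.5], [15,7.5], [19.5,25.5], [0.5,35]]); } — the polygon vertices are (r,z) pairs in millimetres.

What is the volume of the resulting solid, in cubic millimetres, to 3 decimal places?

Profile (r,z), 6 vertices: (0.5,26) (2.5,15) (13,0.5) (15,7.5) (19.5,25.5) (0.5,35)
edge 0: (0.5,26)→(2.5,15)  cross = 0.5·15 − 2.5·26 = -57.5000; (r_i+r_j)·cross = 3·-57.5000 = -172.5000
edge 1: (2.5,15)→(13,0.5)  cross = 2.5·0.5 − 13·15 = -193.7500; (r_i+r_j)·cross = 15.5·-193.7500 = -3003.1250
edge 2: (13,0.5)→(15,7.5)  cross = 13·7.5 − 15·0.5 = 90.0000; (r_i+r_j)·cross = 28·90.0000 = 2520.0000
edge 3: (15,7.5)→(19.5,25.5)  cross = 15·25.5 − 19.5·7.5 = 236.2500; (r_i+r_j)·cross = 34.5·236.2500 = 8150.6250
edge 4: (19.5,25.5)→(0.5,35)  cross = 19.5·35 − 0.5·25.5 = 669.7500; (r_i+r_j)·cross = 20·669.7500 = 13395.0000
edge 5: (0.5,35)→(0.5,26)  cross = 0.5·26 − 0.5·35 = -4.5000; (r_i+r_j)·cross = 1·-4.5000 = -4.5000
Σcross = 740.2500 → A = |Σcross|/2 = 370.1250 mm²
Σ(r_i+r_j)·cross = 20885.5000 → first moment M = |Σ|/6 = 3480.9167
R_c = M/A = 3480.9167/370.1250 = 9.4047 mm
θ = 172° = 3.001966 rad
V = θ·R_c·A = 3.001966·9.4047·370.1250 = 10449.595 mm³

Volume = 10449.595 mm³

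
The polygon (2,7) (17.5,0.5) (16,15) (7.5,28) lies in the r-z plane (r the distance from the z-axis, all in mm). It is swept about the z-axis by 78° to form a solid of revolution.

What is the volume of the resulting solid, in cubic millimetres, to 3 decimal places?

Volume = 3178.201 mm³

Profile (r,z), 4 vertices: (2,7) (17.5,0.5) (16,15) (7.5,28)
edge 0: (2,7)→(17.5,0.5)  cross = 2·0.5 − 17.5·7 = -121.5000; (r_i+r_j)·cross = 19.5·-121.5000 = -2369.2500
edge 1: (17.5,0.5)→(16,15)  cross = 17.5·15 − 16·0.5 = 254.5000; (r_i+r_j)·cross = 33.5·254.5000 = 8525.7500
edge 2: (16,15)→(7.5,28)  cross = 16·28 − 7.5·15 = 335.5000; (r_i+r_j)·cross = 23.5·335.5000 = 7884.2500
edge 3: (7.5,28)→(2,7)  cross = 7.5·7 − 2·28 = -3.5000; (r_i+r_j)·cross = 9.5·-3.5000 = -33.2500
Σcross = 465.0000 → A = |Σcross|/2 = 232.5000 mm²
Σ(r_i+r_j)·cross = 14007.5000 → first moment M = |Σ|/6 = 2334.5833
R_c = M/A = 2334.5833/232.5000 = 10.0412 mm
θ = 78° = 1.361357 rad
V = θ·R_c·A = 1.361357·10.0412·232.5000 = 3178.201 mm³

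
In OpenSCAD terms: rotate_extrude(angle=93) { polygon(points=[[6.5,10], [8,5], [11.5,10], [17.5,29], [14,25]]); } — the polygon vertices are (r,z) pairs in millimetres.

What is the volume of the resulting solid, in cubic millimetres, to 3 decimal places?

Profile (r,z), 5 vertices: (6.5,10) (8,5) (11.5,10) (17.5,29) (14,25)
edge 0: (6.5,10)→(8,5)  cross = 6.5·5 − 8·10 = -47.5000; (r_i+r_j)·cross = 14.5·-47.5000 = -688.7500
edge 1: (8,5)→(11.5,10)  cross = 8·10 − 11.5·5 = 22.5000; (r_i+r_j)·cross = 19.5·22.5000 = 438.7500
edge 2: (11.5,10)→(17.5,29)  cross = 11.5·29 − 17.5·10 = 158.5000; (r_i+r_j)·cross = 29·158.5000 = 4596.5000
edge 3: (17.5,29)→(14,25)  cross = 17.5·25 − 14·29 = 31.5000; (r_i+r_j)·cross = 31.5·31.5000 = 992.2500
edge 4: (14,25)→(6.5,10)  cross = 14·10 − 6.5·25 = -22.5000; (r_i+r_j)·cross = 20.5·-22.5000 = -461.2500
Σcross = 142.5000 → A = |Σcross|/2 = 71.2500 mm²
Σ(r_i+r_j)·cross = 4877.5000 → first moment M = |Σ|/6 = 812.9167
R_c = M/A = 812.9167/71.2500 = 11.4094 mm
θ = 93° = 1.623156 rad
V = θ·R_c·A = 1.623156·11.4094·71.2500 = 1319.491 mm³

Volume = 1319.491 mm³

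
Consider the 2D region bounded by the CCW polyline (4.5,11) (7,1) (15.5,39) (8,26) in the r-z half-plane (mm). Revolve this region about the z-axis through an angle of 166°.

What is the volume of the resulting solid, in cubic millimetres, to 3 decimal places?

Volume = 3252.642 mm³

Profile (r,z), 4 vertices: (4.5,11) (7,1) (15.5,39) (8,26)
edge 0: (4.5,11)→(7,1)  cross = 4.5·1 − 7·11 = -72.5000; (r_i+r_j)·cross = 11.5·-72.5000 = -833.7500
edge 1: (7,1)→(15.5,39)  cross = 7·39 − 15.5·1 = 257.5000; (r_i+r_j)·cross = 22.5·257.5000 = 5793.7500
edge 2: (15.5,39)→(8,26)  cross = 15.5·26 − 8·39 = 91.0000; (r_i+r_j)·cross = 23.5·91.0000 = 2138.5000
edge 3: (8,26)→(4.5,11)  cross = 8·11 − 4.5·26 = -29.0000; (r_i+r_j)·cross = 12.5·-29.0000 = -362.5000
Σcross = 247.0000 → A = |Σcross|/2 = 123.5000 mm²
Σ(r_i+r_j)·cross = 6736.0000 → first moment M = |Σ|/6 = 1122.6667
R_c = M/A = 1122.6667/123.5000 = 9.0904 mm
θ = 166° = 2.897247 rad
V = θ·R_c·A = 2.897247·9.0904·123.5000 = 3252.642 mm³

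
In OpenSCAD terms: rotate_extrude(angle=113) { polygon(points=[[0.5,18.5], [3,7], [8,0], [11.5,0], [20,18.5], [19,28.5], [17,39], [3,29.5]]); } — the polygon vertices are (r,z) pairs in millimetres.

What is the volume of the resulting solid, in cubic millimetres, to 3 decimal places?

Profile (r,z), 8 vertices: (0.5,18.5) (3,7) (8,0) (11.5,0) (20,18.5) (19,28.5) (17,39) (3,29.5)
edge 0: (0.5,18.5)→(3,7)  cross = 0.5·7 − 3·18.5 = -52.0000; (r_i+r_j)·cross = 3.5·-52.0000 = -182.0000
edge 1: (3,7)→(8,0)  cross = 3·0 − 8·7 = -56.0000; (r_i+r_j)·cross = 11·-56.0000 = -616.0000
edge 2: (8,0)→(11.5,0)  cross = 8·0 − 11.5·0 = 0.0000; (r_i+r_j)·cross = 19.5·0.0000 = 0.0000
edge 3: (11.5,0)→(20,18.5)  cross = 11.5·18.5 − 20·0 = 212.7500; (r_i+r_j)·cross = 31.5·212.7500 = 6701.6250
edge 4: (20,18.5)→(19,28.5)  cross = 20·28.5 − 19·18.5 = 218.5000; (r_i+r_j)·cross = 39·218.5000 = 8521.5000
edge 5: (19,28.5)→(17,39)  cross = 19·39 − 17·28.5 = 256.5000; (r_i+r_j)·cross = 36·256.5000 = 9234.0000
edge 6: (17,39)→(3,29.5)  cross = 17·29.5 − 3·39 = 384.5000; (r_i+r_j)·cross = 20·384.5000 = 7690.0000
edge 7: (3,29.5)→(0.5,18.5)  cross = 3·18.5 − 0.5·29.5 = 40.7500; (r_i+r_j)·cross = 3.5·40.7500 = 142.6250
Σcross = 1005.0000 → A = |Σcross|/2 = 502.5000 mm²
Σ(r_i+r_j)·cross = 31491.7500 → first moment M = |Σ|/6 = 5248.6250
R_c = M/A = 5248.6250/502.5000 = 10.4450 mm
θ = 113° = 1.972222 rad
V = θ·R_c·A = 1.972222·10.4450·502.5000 = 10351.454 mm³

Volume = 10351.454 mm³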